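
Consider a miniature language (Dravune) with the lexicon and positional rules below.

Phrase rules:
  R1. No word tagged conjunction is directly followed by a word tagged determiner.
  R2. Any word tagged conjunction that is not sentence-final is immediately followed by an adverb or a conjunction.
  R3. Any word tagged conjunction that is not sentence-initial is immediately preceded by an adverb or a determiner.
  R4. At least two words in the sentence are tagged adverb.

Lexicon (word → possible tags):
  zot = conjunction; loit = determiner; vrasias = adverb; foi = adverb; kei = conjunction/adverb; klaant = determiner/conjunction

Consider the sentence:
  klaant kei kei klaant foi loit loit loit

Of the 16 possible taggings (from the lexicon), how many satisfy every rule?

6

Candidates per position — 1:klaant {determiner,conjunction}; 2:kei {conjunction,adverb}; 3:kei {conjunction,adverb}; 4:klaant {determiner,conjunction}; 5:foi {adverb}; 6:loit {determiner}; 7:loit {determiner}; 8:loit {determiner}.
There are 16 candidate sequences in total.
Checking each against the rules leaves 6 sequences.
Count = 6.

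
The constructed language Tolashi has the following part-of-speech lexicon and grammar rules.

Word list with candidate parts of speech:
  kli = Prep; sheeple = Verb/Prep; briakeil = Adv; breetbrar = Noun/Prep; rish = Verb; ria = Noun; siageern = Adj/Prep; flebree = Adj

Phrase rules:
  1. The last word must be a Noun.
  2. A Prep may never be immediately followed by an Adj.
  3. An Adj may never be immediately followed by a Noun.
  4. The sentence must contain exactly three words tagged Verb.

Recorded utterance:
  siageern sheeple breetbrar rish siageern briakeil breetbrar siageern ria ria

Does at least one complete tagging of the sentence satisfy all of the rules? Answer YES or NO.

Candidates per position — 1:siageern {Adj,Prep}; 2:sheeple {Verb,Prep}; 3:breetbrar {Noun,Prep}; 4:rish {Verb}; 5:siageern {Adj,Prep}; 6:briakeil {Adv}; 7:breetbrar {Noun,Prep}; 8:siageern {Adj,Prep}; 9:ria {Noun}; 10:ria {Noun}.
Rule 4 cannot be satisfied by any choice of tags from the lexicon.
So there is no consistent tagging.

NO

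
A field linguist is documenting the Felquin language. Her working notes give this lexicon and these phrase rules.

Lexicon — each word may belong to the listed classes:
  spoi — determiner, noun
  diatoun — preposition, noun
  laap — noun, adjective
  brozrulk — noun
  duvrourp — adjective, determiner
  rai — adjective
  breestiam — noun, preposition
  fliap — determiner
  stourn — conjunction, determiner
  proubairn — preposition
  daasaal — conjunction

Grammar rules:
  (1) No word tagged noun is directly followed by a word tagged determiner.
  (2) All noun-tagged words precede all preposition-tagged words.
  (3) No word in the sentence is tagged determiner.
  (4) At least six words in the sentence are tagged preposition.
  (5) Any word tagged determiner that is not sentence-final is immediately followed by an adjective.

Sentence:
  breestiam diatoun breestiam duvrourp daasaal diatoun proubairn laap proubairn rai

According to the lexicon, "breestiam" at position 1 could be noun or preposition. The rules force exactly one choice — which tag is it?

preposition

Candidates per position — 1:breestiam {noun,preposition}; 2:diatoun {preposition,noun}; 3:breestiam {noun,preposition}; 4:duvrourp {adjective,determiner}; 5:daasaal {conjunction}; 6:diatoun {preposition,noun}; 7:proubairn {preposition}; 8:laap {noun,adjective}; 9:proubairn {preposition}; 10:rai {adjective}.
Position 1: noun is ruled out by rule 4; that leaves preposition.
Position 2: noun is ruled out by rule 2; that leaves preposition.
Position 3: noun is ruled out by rule 2; that leaves preposition.
Position 4: determiner is ruled out by rule 3; that leaves adjective.
Position 6: noun is ruled out by rule 2; that leaves preposition.
Position 8: noun is ruled out by rule 2; that leaves adjective.
That leaves exactly one tagging: preposition preposition preposition adjective conjunction preposition preposition adjective preposition adjective.
Verifying each rule — rule 1 ✓; rule 2 ✓; rule 3 ✓; rule 4 ✓; rule 5 ✓.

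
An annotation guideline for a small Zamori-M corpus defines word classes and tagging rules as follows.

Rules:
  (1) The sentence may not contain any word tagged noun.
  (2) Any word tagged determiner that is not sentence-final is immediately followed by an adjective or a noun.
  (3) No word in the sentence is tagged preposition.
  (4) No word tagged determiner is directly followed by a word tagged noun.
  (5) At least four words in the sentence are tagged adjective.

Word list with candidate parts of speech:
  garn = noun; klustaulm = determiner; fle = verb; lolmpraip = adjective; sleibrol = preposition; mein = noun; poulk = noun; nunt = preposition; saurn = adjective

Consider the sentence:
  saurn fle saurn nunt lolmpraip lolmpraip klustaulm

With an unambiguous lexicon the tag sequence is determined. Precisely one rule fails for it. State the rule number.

Fixed tagging: adjective verb adjective preposition adjective adjective determiner.
Applying the rules: R1 ✓, R2 ✓, R3 ✗, R4 ✓, R5 ✓.
Only rule 3 fails.

3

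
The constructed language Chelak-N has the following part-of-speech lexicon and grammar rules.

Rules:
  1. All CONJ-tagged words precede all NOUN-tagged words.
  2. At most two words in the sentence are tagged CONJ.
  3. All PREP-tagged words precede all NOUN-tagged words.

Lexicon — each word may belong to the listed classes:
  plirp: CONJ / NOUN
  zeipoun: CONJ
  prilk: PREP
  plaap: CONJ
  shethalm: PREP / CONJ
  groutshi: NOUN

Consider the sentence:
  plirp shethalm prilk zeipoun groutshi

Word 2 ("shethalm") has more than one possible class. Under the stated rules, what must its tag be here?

Candidates per position — 1:plirp {CONJ,NOUN}; 2:shethalm {PREP,CONJ}; 3:prilk {PREP}; 4:zeipoun {CONJ}; 5:groutshi {NOUN}.
Position 1: NOUN is ruled out by rule 1; that leaves CONJ.
Position 2: CONJ is ruled out by rule 2; that leaves PREP.
The only consistent sequence is: CONJ PREP PREP CONJ NOUN.
Check: rule 1 ✓; rule 2 ✓; rule 3 ✓.

PREP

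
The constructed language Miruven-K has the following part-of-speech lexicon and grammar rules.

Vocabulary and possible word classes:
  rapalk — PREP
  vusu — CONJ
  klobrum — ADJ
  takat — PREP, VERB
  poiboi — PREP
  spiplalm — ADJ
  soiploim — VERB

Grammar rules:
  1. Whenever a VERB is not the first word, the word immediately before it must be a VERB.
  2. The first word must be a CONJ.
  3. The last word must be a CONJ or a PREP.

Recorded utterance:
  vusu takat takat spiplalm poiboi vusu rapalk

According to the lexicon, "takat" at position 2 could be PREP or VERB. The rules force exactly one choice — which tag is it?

Candidates per position — 1:vusu {CONJ}; 2:takat {PREP,VERB}; 3:takat {PREP,VERB}; 4:spiplalm {ADJ}; 5:poiboi {PREP}; 6:vusu {CONJ}; 7:rapalk {PREP}.
Word 2 cannot be VERB — rule 1 would then fail for every completion. It is PREP.
Word 3 cannot be VERB — rule 1 would then fail for every completion. It is PREP.
That leaves exactly one tagging: CONJ PREP PREP ADJ PREP CONJ PREP.
Rule-by-rule: rule 1 ✓; rule 2 ✓; rule 3 ✓.

PREP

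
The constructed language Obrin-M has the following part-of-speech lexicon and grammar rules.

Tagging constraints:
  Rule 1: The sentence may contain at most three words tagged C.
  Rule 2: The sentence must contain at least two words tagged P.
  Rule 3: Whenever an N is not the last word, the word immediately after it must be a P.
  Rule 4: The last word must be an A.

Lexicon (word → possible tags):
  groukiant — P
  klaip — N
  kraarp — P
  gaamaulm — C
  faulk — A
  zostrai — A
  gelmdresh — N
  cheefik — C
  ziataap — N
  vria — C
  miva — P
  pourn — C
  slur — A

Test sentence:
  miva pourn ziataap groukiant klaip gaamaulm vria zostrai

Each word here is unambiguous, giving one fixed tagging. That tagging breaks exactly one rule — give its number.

Fixed tagging: P C N P N C C A.
Applying the rules: R1 holds, R2 holds, R3 violated, R4 holds.
Only rule 3 fails.

3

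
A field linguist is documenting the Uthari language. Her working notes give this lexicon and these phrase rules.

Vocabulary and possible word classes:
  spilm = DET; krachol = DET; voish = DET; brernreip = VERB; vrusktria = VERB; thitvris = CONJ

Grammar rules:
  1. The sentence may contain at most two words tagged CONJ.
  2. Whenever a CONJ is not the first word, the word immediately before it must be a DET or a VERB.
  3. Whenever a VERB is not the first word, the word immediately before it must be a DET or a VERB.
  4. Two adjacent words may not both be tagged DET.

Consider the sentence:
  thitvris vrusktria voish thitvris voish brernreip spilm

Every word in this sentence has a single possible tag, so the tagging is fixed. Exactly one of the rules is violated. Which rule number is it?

Fixed tagging: CONJ VERB DET CONJ DET VERB DET.
Rule check: R1 holds, R2 holds, R3 violated, R4 holds.
Only rule 3 fails.

3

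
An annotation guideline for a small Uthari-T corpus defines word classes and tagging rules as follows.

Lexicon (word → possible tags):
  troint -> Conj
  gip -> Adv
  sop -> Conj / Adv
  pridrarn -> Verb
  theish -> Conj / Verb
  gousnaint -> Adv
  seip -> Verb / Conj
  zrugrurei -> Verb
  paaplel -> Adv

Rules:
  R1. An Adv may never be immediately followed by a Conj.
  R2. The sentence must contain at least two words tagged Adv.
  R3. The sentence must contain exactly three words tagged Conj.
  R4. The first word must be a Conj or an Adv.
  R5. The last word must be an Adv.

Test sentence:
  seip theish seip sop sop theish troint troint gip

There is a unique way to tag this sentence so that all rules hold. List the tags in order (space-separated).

Conj Verb Verb Adv Adv Verb Conj Conj Adv

Candidates per position — 1:seip {Verb,Conj}; 2:theish {Conj,Verb}; 3:seip {Verb,Conj}; 4:sop {Conj,Adv}; 5:sop {Conj,Adv}; 6:theish {Conj,Verb}; 7:troint {Conj}; 8:troint {Conj}; 9:gip {Adv}.
Position 1: tagging it Verb would leave rule 4 unsatisfiable, so it must be Conj.
Position 2: tagging it Conj would leave rule 3 unsatisfiable, so it must be Verb.
Position 3: tagging it Conj would leave rule 3 unsatisfiable, so it must be Verb.
Position 4: tagging it Conj would leave rule 3 unsatisfiable, so it must be Adv.
Position 5: tagging it Conj would leave rule 1 unsatisfiable, so it must be Adv.
Position 6: tagging it Conj would leave rule 1 unsatisfiable, so it must be Verb.
So the tagging must be: Conj Verb Verb Adv Adv Verb Conj Conj Adv.
Checking: rule 1 ok; rule 2 ok; rule 3 ok; rule 4 ok; rule 5 ok.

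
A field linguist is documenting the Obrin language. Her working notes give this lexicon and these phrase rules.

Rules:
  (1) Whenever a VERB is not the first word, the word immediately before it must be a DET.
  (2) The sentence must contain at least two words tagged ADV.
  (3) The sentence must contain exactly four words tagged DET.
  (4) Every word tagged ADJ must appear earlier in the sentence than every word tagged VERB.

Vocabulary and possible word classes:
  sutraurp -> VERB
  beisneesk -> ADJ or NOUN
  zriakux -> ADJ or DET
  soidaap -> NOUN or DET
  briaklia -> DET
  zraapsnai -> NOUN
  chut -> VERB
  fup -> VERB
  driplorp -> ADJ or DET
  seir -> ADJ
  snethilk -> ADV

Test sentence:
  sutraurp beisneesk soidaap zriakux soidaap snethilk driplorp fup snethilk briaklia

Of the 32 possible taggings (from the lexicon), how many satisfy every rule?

Candidates per position — 1:sutraurp {VERB}; 2:beisneesk {ADJ,NOUN}; 3:soidaap {NOUN,DET}; 4:zriakux {ADJ,DET}; 5:soidaap {NOUN,DET}; 6:snethilk {ADV}; 7:driplorp {ADJ,DET}; 8:fup {VERB}; 9:snethilk {ADV}; 10:briaklia {DET}.
There are 32 candidate sequences in total.
The sequences that satisfy every rule: VERB NOUN NOUN DET DET ADV DET VERB ADV DET; VERB NOUN DET DET NOUN ADV DET VERB ADV DET.
Count = 2.

2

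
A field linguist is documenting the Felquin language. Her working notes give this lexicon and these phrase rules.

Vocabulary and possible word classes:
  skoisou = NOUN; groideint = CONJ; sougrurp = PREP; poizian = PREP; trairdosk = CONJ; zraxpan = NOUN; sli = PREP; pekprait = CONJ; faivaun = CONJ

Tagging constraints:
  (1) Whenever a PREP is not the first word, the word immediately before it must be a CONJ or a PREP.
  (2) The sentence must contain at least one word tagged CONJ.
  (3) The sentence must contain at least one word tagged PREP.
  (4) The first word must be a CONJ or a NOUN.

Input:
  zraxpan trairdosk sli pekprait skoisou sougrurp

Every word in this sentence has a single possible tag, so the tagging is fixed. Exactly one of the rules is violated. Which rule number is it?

Fixed tagging: NOUN CONJ PREP CONJ NOUN PREP.
Applying the rules: R1 violated, R2 holds, R3 holds, R4 holds.
Only rule 1 fails.

1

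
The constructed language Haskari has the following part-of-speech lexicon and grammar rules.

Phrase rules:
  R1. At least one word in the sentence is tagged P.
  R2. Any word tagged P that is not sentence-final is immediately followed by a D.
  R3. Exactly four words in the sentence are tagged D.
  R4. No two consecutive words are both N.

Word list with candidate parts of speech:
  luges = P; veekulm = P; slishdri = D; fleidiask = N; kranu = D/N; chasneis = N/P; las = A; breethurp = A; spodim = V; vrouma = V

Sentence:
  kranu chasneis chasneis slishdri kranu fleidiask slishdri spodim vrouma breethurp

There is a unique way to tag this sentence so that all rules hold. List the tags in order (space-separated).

D N P D D N D V V A

Candidates per position — 1:kranu {D,N}; 2:chasneis {N,P}; 3:chasneis {N,P}; 4:slishdri {D}; 5:kranu {D,N}; 6:fleidiask {N}; 7:slishdri {D}; 8:spodim {V}; 9:vrouma {V}; 10:breethurp {A}.
Position 1: N is ruled out by rule 3; that leaves D.
Position 2: P is ruled out by rule 2; that leaves N.
Position 3: N is ruled out by rule 1; that leaves P.
Position 5: N is ruled out by rule 3; that leaves D.
That leaves exactly one tagging: D N P D D N D V V A.
Rule-by-rule: rule 1 satisfied; rule 2 satisfied; rule 3 satisfied; rule 4 satisfied.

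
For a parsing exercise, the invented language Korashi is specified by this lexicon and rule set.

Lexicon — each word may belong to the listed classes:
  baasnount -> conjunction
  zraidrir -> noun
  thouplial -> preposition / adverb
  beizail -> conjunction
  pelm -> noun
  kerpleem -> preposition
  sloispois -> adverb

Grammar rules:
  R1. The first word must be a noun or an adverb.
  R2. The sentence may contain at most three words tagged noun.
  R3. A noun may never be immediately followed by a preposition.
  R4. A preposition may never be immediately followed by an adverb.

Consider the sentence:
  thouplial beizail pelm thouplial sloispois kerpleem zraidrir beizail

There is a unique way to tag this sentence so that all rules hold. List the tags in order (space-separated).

adverb conjunction noun adverb adverb preposition noun conjunction

Candidates per position — 1:thouplial {preposition,adverb}; 2:beizail {conjunction}; 3:pelm {noun}; 4:thouplial {preposition,adverb}; 5:sloispois {adverb}; 6:kerpleem {preposition}; 7:zraidrir {noun}; 8:beizail {conjunction}.
Position 1: tagging it preposition would leave rule 1 unsatisfiable, so it must be adverb.
Position 4: tagging it preposition would leave rule 3 unsatisfiable, so it must be adverb.
So the tagging must be: adverb conjunction noun adverb adverb preposition noun conjunction.
Check: rule 1 ok; rule 2 ok; rule 3 ok; rule 4 ok.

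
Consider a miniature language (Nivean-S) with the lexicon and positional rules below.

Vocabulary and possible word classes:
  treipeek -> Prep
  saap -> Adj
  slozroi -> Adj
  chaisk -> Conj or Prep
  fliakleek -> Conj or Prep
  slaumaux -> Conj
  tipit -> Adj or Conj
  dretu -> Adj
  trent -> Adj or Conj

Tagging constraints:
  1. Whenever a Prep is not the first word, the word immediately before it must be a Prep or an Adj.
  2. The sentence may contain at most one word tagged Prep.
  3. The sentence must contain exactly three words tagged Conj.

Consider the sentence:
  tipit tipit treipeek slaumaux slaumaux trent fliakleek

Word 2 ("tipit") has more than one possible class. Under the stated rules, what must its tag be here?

Candidates per position — 1:tipit {Adj,Conj}; 2:tipit {Adj,Conj}; 3:treipeek {Prep}; 4:slaumaux {Conj}; 5:slaumaux {Conj}; 6:trent {Adj,Conj}; 7:fliakleek {Conj,Prep}.
If word 2 were Conj, no tagging could satisfy rule 1; so word 2 is Adj.
If word 7 were Prep, no tagging could satisfy rule 2; so word 7 is Conj.
If word 1 were Conj, no tagging could satisfy rule 3; so word 1 is Adj.
If word 6 were Conj, no tagging could satisfy rule 3; so word 6 is Adj.
The only consistent sequence is: Adj Adj Prep Conj Conj Adj Conj.
Rule-by-rule: rule 1 holds; rule 2 holds; rule 3 holds.

Adj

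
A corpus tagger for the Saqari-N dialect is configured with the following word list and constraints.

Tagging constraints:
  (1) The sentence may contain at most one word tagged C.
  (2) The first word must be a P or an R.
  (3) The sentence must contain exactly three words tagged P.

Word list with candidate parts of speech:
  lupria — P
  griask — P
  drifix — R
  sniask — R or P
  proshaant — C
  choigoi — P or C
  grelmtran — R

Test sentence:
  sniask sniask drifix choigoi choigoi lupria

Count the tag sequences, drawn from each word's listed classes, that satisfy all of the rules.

Candidates per position — 1:sniask {R,P}; 2:sniask {R,P}; 3:drifix {R}; 4:choigoi {P,C}; 5:choigoi {P,C}; 6:lupria {P}.
There are 16 candidate sequences in total.
The sequences that satisfy every rule: R R R P P P; R P R P C P; R P R C P P; P R R P C P; P R R C P P.
Count = 5.

5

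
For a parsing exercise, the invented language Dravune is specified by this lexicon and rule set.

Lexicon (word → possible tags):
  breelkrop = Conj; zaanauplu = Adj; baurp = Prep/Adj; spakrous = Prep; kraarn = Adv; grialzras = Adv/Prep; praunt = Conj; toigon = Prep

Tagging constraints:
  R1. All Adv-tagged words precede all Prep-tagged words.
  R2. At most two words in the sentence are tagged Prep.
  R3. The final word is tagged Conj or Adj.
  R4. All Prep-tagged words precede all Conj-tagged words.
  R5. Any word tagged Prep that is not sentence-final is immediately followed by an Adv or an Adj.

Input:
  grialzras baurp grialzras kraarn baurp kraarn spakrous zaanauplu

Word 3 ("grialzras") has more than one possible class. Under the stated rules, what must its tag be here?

Candidates per position — 1:grialzras {Adv,Prep}; 2:baurp {Prep,Adj}; 3:grialzras {Adv,Prep}; 4:kraarn {Adv}; 5:baurp {Prep,Adj}; 6:kraarn {Adv}; 7:spakrous {Prep}; 8:zaanauplu {Adj}.
Position 1: Prep is ruled out by rule 1; that leaves Adv.
Position 2: Prep is ruled out by rule 1; that leaves Adj.
Position 3: Prep is ruled out by rule 1; that leaves Adv.
Position 5: Prep is ruled out by rule 1; that leaves Adj.
So the tagging must be: Adv Adj Adv Adv Adj Adv Prep Adj.
Check: rule 1 holds; rule 2 holds; rule 3 holds; rule 4 holds; rule 5 holds.

Adv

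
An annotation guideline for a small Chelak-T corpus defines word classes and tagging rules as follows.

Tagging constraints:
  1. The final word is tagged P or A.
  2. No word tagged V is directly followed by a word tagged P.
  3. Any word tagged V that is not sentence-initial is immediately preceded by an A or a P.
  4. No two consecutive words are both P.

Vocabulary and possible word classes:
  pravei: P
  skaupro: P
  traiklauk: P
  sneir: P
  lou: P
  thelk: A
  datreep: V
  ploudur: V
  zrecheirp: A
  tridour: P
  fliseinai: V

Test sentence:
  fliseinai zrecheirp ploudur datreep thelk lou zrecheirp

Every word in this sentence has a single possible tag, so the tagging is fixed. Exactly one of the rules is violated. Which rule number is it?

Fixed tagging: V A V V A P A.
Checking each rule: R1 holds, R2 holds, R3 violated, R4 holds.
Only rule 3 fails.

3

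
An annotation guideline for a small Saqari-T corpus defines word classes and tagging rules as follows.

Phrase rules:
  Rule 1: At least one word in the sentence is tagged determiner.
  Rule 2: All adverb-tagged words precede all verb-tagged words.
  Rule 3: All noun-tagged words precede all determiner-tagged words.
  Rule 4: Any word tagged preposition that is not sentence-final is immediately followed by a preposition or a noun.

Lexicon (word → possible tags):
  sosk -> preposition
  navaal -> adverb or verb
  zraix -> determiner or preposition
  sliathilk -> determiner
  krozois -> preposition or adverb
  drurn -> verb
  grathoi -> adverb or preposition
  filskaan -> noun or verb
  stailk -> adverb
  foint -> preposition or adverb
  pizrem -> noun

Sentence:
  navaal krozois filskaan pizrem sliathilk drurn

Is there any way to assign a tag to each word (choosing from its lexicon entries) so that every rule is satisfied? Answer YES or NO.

Candidates per position — 1:navaal {adverb,verb}; 2:krozois {preposition,adverb}; 3:filskaan {noun,verb}; 4:pizrem {noun}; 5:sliathilk {determiner}; 6:drurn {verb}.
One satisfying assignment: adverb preposition noun noun determiner verb.
Verifying each rule — rule 1 satisfied; rule 2 satisfied; rule 3 satisfied; rule 4 satisfied.

YES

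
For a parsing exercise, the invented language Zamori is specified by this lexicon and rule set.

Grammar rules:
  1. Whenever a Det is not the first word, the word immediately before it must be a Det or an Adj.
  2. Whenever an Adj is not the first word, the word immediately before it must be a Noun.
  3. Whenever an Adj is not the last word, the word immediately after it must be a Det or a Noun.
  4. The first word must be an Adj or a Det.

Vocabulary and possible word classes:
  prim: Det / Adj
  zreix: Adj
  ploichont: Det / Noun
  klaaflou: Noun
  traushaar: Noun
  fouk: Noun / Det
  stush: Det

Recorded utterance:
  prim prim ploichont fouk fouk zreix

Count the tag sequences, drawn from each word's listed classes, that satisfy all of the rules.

Candidates per position — 1:prim {Det,Adj}; 2:prim {Det,Adj}; 3:ploichont {Det,Noun}; 4:fouk {Noun,Det}; 5:fouk {Noun,Det}; 6:zreix {Adj}.
There are 32 candidate sequences in total.
Checking each against the rules leaves 6 sequences.
Count = 6.

6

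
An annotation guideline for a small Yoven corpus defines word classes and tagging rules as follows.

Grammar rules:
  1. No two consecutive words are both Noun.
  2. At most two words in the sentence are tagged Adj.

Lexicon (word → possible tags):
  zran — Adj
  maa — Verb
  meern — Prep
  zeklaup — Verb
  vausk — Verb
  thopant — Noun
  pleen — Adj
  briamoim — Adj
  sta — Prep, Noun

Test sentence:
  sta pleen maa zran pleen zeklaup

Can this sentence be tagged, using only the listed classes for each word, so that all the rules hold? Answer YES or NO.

Candidates per position — 1:sta {Prep,Noun}; 2:pleen {Adj}; 3:maa {Verb}; 4:zran {Adj}; 5:pleen {Adj}; 6:zeklaup {Verb}.
Rule 2 cannot be satisfied by any choice of tags from the lexicon.
So there is no consistent tagging.

NO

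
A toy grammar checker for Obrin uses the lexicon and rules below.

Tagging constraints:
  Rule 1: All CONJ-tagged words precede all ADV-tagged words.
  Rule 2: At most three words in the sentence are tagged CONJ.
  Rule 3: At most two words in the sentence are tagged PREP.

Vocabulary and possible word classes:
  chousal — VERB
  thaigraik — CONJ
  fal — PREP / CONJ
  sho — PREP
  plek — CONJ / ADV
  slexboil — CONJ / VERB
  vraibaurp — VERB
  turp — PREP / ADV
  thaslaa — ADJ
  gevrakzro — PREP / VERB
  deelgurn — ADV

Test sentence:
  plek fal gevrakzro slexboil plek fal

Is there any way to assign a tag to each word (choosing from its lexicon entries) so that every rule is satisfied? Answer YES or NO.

Candidates per position — 1:plek {CONJ,ADV}; 2:fal {PREP,CONJ}; 3:gevrakzro {PREP,VERB}; 4:slexboil {CONJ,VERB}; 5:plek {CONJ,ADV}; 6:fal {PREP,CONJ}.
One satisfying assignment: CONJ PREP VERB VERB CONJ PREP.
Check: rule 1 satisfied; rule 2 satisfied; rule 3 satisfied.

YES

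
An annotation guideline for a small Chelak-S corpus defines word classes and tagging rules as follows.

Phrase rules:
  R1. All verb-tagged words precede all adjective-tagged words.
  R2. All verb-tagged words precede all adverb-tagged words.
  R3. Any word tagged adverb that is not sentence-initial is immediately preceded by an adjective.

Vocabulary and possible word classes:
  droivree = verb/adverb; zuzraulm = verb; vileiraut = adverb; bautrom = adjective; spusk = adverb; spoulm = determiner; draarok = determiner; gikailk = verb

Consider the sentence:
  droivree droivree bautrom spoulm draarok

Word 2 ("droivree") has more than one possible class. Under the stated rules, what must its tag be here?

Candidates per position — 1:droivree {verb,adverb}; 2:droivree {verb,adverb}; 3:bautrom {adjective}; 4:spoulm {determiner}; 5:draarok {determiner}.
Word 2 cannot be adverb — rule 3 would then fail for every completion. It is verb.
Word 1 cannot be adverb — rule 2 would then fail for every completion. It is verb.
So the tagging must be: verb verb adjective determiner determiner.
Verifying each rule — rule 1 ✓; rule 2 ✓; rule 3 ✓.

verb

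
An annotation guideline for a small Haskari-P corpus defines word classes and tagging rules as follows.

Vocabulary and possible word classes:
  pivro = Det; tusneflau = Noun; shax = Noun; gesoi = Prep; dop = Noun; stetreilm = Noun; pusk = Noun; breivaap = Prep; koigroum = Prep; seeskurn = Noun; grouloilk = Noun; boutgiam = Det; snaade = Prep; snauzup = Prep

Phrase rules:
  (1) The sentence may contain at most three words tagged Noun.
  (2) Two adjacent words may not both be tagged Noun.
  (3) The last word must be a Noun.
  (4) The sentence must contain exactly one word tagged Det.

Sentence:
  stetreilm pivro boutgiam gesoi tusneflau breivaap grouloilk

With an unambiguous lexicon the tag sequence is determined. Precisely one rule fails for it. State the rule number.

Fixed tagging: Noun Det Det Prep Noun Prep Noun.
Applying the rules: R1 ✓, R2 ✓, R3 ✓, R4 ✗.
Only rule 4 fails.

4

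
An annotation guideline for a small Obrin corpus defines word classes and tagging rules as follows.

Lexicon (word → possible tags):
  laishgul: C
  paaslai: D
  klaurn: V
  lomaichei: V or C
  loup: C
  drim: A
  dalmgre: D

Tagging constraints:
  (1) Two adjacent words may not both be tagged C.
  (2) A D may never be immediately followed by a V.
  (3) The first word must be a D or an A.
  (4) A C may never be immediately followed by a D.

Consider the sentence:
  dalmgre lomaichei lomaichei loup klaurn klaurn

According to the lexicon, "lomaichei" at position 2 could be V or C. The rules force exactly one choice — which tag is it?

Candidates per position — 1:dalmgre {D}; 2:lomaichei {V,C}; 3:lomaichei {V,C}; 4:loup {C}; 5:klaurn {V}; 6:klaurn {V}.
At position 2, choosing V makes rule 2 impossible to satisfy; hence C.
At position 3, choosing C makes rule 1 impossible to satisfy; hence V.
So the tagging must be: D C V C V V.
Rule-by-rule: rule 1 satisfied; rule 2 satisfied; rule 3 satisfied; rule 4 satisfied.

C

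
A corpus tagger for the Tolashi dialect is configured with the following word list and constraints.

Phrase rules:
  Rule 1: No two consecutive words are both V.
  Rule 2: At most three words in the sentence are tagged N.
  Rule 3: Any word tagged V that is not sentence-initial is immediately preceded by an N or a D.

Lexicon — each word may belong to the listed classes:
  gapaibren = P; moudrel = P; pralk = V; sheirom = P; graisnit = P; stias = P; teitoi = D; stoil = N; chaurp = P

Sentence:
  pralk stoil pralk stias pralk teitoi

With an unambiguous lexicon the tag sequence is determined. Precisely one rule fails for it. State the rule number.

3

Fixed tagging: V N V P V D.
Rule check: R1 ✓, R2 ✓, R3 ✗.
Only rule 3 fails.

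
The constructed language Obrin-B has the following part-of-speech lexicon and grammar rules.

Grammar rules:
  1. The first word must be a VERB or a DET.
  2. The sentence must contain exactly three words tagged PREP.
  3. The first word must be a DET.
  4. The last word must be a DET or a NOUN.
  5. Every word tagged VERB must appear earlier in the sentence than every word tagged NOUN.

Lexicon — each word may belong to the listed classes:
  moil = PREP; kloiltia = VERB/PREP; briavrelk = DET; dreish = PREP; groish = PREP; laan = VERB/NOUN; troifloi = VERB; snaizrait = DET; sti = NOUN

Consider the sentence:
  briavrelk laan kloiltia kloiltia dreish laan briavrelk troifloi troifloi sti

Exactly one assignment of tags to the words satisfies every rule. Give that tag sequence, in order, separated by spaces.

DET VERB PREP PREP PREP VERB DET VERB VERB NOUN

Candidates per position — 1:briavrelk {DET}; 2:laan {VERB,NOUN}; 3:kloiltia {VERB,PREP}; 4:kloiltia {VERB,PREP}; 5:dreish {PREP}; 6:laan {VERB,NOUN}; 7:briavrelk {DET}; 8:troifloi {VERB}; 9:troifloi {VERB}; 10:sti {NOUN}.
Word 2 cannot be NOUN — rule 5 would then fail for every completion. It is VERB.
Word 3 cannot be VERB — rule 2 would then fail for every completion. It is PREP.
Word 4 cannot be VERB — rule 2 would then fail for every completion. It is PREP.
Word 6 cannot be NOUN — rule 5 would then fail for every completion. It is VERB.
So the tagging must be: DET VERB PREP PREP PREP VERB DET VERB VERB NOUN.
Check: rule 1 ✓; rule 2 ✓; rule 3 ✓; rule 4 ✓; rule 5 ✓.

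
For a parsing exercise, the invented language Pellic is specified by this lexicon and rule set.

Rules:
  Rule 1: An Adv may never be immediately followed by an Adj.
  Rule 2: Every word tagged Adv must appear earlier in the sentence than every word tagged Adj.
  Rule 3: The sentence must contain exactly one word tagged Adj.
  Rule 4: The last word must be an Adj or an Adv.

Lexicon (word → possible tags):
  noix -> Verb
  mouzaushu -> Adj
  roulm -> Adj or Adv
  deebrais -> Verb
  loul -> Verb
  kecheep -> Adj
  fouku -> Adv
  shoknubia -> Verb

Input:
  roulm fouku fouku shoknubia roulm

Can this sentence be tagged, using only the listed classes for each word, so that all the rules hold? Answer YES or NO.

YES

Candidates per position — 1:roulm {Adj,Adv}; 2:fouku {Adv}; 3:fouku {Adv}; 4:shoknubia {Verb}; 5:roulm {Adj,Adv}.
One satisfying assignment: Adv Adv Adv Verb Adj.
Checking: rule 1 holds; rule 2 holds; rule 3 holds; rule 4 holds.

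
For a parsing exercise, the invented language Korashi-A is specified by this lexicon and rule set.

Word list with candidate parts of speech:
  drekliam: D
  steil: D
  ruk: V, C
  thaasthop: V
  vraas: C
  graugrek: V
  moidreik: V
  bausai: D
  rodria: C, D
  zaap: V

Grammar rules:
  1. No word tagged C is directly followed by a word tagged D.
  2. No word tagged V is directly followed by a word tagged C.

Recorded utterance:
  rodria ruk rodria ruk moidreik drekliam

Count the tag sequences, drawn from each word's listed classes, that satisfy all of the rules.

8

Candidates per position — 1:rodria {C,D}; 2:ruk {V,C}; 3:rodria {C,D}; 4:ruk {V,C}; 5:moidreik {V}; 6:drekliam {D}.
There are 16 candidate sequences in total.
Checking each against the rules leaves 8 sequences.
Count = 8.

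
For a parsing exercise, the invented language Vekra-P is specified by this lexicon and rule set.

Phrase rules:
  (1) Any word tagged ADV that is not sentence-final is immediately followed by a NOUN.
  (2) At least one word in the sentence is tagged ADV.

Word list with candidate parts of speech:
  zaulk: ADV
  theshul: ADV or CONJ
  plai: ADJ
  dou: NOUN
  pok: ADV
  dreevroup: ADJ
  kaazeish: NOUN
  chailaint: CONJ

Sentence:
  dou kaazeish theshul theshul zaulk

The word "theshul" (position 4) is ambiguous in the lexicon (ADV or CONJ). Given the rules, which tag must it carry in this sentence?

Candidates per position — 1:dou {NOUN}; 2:kaazeish {NOUN}; 3:theshul {ADV,CONJ}; 4:theshul {ADV,CONJ}; 5:zaulk {ADV}.
Position 3: ADV is ruled out by rule 1; that leaves CONJ.
Position 4: ADV is ruled out by rule 1; that leaves CONJ.
That leaves exactly one tagging: NOUN NOUN CONJ CONJ ADV.
Rule-by-rule: rule 1 satisfied; rule 2 satisfied.

CONJ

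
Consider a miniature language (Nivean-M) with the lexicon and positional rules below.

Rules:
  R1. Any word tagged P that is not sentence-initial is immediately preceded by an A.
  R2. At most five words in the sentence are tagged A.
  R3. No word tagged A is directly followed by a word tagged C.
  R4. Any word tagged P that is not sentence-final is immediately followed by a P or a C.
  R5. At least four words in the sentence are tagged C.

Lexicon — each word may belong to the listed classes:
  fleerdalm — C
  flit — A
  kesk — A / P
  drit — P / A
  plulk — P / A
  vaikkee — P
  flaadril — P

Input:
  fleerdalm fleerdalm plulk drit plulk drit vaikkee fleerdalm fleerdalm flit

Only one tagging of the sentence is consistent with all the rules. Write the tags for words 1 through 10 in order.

Candidates per position — 1:fleerdalm {C}; 2:fleerdalm {C}; 3:plulk {P,A}; 4:drit {P,A}; 5:plulk {P,A}; 6:drit {P,A}; 7:vaikkee {P}; 8:fleerdalm {C}; 9:fleerdalm {C}; 10:flit {A}.
Word 3 cannot be P — rule 1 would then fail for every completion. It is A.
Word 6 cannot be P — rule 1 would then fail for every completion. It is A.
Word 4 cannot be P — rule 4 would then fail for every completion. It is A.
Word 5 cannot be P — rule 4 would then fail for every completion. It is A.
The unique satisfying tagging is: C C A A A A P C C A.
Check: rule 1 ✓; rule 2 ✓; rule 3 ✓; rule 4 ✓; rule 5 ✓.

C C A A A A P C C A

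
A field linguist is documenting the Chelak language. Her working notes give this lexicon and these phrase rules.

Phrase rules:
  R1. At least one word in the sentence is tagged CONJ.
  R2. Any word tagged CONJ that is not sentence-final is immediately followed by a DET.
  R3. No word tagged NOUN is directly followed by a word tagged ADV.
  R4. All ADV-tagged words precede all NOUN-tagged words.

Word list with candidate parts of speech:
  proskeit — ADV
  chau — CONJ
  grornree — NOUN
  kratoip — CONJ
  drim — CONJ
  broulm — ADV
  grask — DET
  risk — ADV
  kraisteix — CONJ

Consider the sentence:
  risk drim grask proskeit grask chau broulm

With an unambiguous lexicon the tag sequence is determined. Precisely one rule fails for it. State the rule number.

Fixed tagging: ADV CONJ DET ADV DET CONJ ADV.
Checking each rule: R1 pass, R2 fail, R3 pass, R4 pass.
Only rule 2 fails.

2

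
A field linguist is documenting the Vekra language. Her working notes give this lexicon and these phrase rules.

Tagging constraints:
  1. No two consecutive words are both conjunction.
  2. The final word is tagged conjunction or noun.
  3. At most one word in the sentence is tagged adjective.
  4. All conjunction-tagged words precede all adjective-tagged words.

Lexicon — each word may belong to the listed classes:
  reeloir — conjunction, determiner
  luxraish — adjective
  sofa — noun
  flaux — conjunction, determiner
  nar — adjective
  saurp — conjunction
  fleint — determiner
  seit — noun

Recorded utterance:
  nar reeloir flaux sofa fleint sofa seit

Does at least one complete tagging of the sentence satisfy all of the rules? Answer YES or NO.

YES

Candidates per position — 1:nar {adjective}; 2:reeloir {conjunction,determiner}; 3:flaux {conjunction,determiner}; 4:sofa {noun}; 5:fleint {determiner}; 6:sofa {noun}; 7:seit {noun}.
One satisfying assignment: adjective determiner determiner noun determiner noun noun.
Checking: rule 1 holds; rule 2 holds; rule 3 holds; rule 4 holds.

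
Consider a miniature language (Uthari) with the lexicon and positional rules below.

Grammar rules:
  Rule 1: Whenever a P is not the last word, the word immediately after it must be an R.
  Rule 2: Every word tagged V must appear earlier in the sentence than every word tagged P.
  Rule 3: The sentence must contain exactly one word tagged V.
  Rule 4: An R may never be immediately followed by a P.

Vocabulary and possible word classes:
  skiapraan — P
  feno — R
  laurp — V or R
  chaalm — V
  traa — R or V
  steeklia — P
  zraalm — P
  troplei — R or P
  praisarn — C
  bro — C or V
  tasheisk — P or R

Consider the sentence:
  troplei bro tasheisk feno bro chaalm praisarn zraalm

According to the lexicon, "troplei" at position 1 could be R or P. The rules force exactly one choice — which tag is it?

Candidates per position — 1:troplei {R,P}; 2:bro {C,V}; 3:tasheisk {P,R}; 4:feno {R}; 5:bro {C,V}; 6:chaalm {V}; 7:praisarn {C}; 8:zraalm {P}.
Position 1: P is ruled out by rule 1; that leaves R.
Position 2: V is ruled out by rule 3; that leaves C.
Position 3: P is ruled out by rule 2; that leaves R.
Position 5: V is ruled out by rule 3; that leaves C.
The only consistent sequence is: R C R R C V C P.
Verifying each rule — rule 1 satisfied; rule 2 satisfied; rule 3 satisfied; rule 4 satisfied.

R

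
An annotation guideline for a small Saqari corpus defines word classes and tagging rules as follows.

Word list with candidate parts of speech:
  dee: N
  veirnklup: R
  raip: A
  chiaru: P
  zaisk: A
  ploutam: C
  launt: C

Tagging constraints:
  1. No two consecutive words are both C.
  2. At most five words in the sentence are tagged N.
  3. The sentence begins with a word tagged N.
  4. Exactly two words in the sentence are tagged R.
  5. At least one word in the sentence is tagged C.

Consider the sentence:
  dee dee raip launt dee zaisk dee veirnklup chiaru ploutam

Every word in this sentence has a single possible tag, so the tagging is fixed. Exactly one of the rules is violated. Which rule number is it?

Fixed tagging: N N A C N A N R P C.
Applying the rules: R1 ok, R2 ok, R3 ok, R4 fails, R5 ok.
Only rule 4 fails.

4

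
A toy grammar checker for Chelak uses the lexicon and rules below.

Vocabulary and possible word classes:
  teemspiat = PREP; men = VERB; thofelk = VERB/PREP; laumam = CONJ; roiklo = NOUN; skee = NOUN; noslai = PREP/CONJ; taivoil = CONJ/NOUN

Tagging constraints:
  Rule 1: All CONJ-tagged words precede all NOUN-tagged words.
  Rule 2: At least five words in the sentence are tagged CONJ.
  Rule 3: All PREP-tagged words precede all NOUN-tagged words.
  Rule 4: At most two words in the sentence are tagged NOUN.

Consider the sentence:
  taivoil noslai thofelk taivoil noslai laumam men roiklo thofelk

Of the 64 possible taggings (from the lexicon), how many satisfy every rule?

2

Candidates per position — 1:taivoil {CONJ,NOUN}; 2:noslai {PREP,CONJ}; 3:thofelk {VERB,PREP}; 4:taivoil {CONJ,NOUN}; 5:noslai {PREP,CONJ}; 6:laumam {CONJ}; 7:men {VERB}; 8:roiklo {NOUN}; 9:thofelk {VERB,PREP}.
There are 64 candidate sequences in total.
The sequences that satisfy every rule: CONJ CONJ VERB CONJ CONJ CONJ VERB NOUN VERB; CONJ CONJ PREP CONJ CONJ CONJ VERB NOUN VERB.
Count = 2.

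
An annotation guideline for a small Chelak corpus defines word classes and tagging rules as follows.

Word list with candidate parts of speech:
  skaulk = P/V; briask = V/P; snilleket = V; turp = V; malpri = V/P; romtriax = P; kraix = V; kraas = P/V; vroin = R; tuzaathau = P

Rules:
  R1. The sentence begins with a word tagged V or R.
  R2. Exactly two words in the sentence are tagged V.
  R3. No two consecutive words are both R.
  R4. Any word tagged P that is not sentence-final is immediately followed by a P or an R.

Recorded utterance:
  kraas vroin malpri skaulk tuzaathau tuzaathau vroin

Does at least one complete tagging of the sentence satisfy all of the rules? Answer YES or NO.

YES

Candidates per position — 1:kraas {P,V}; 2:vroin {R}; 3:malpri {V,P}; 4:skaulk {P,V}; 5:tuzaathau {P}; 6:tuzaathau {P}; 7:vroin {R}.
One satisfying assignment: V R V P P P R.
Verifying each rule — rule 1 ok; rule 2 ok; rule 3 ok; rule 4 ok.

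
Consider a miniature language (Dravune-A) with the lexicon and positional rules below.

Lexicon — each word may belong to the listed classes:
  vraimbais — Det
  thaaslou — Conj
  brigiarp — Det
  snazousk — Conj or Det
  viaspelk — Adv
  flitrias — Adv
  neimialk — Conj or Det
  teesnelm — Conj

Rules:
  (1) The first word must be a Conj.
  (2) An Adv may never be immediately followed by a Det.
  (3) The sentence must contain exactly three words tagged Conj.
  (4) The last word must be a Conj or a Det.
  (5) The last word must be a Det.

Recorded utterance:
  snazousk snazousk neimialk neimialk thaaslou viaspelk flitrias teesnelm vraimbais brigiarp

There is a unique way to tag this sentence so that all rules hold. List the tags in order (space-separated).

Candidates per position — 1:snazousk {Conj,Det}; 2:snazousk {Conj,Det}; 3:neimialk {Conj,Det}; 4:neimialk {Conj,Det}; 5:thaaslou {Conj}; 6:viaspelk {Adv}; 7:flitrias {Adv}; 8:teesnelm {Conj}; 9:vraimbais {Det}; 10:brigiarp {Det}.
If word 1 were Det, no tagging could satisfy rule 1; so word 1 is Conj.
If word 2 were Conj, no tagging could satisfy rule 3; so word 2 is Det.
If word 3 were Conj, no tagging could satisfy rule 3; so word 3 is Det.
If word 4 were Conj, no tagging could satisfy rule 3; so word 4 is Det.
The unique satisfying tagging is: Conj Det Det Det Conj Adv Adv Conj Det Det.
Check: rule 1 ✓; rule 2 ✓; rule 3 ✓; rule 4 ✓; rule 5 ✓.

Conj Det Det Det Conj Adv Adv Conj Det Det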